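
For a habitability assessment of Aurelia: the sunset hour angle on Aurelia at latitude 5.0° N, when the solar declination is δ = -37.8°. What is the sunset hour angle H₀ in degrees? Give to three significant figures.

cos H₀ = −tan φ · tan δ = −tan(+5.0°) × tan(-37.800°) = 0.0679, so H₀ = 1.5029 rad = 86.11°.

H₀ = 86.1°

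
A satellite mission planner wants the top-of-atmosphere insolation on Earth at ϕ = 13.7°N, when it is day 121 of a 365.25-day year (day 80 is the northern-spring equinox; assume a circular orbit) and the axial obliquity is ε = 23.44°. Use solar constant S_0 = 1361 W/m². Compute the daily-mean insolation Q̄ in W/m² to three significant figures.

Q̄ ≈ 449 W/m²

Solar longitude: L_s = 360° × (121 − 80)/365.25 = 40.411°.
sin δ = sin 23.44° × sin 40.411° = 0.25787, so δ = +14.944°.
cos h₀ = −tan(+13.7°) tan(+14.944°) = -0.0651, h₀ = 1.6359 rad.
Bracket: h₀ sin ϕ sin δ + cos ϕ cos δ sin h₀ = 1.6359×0.23684×0.25787 + 0.97155×0.96618×0.99788 = 0.099911 + 0.936702 = 1.036613.
Q̄ = (S_0/π) × [bracket] = (1361/π) × 1.036613 = 449.1 W/m².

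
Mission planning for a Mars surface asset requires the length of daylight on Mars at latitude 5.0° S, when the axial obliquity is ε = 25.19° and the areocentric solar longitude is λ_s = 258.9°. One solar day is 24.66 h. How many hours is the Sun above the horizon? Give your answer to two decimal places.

sin δ = sin 25.19° × sin 258.9° = -0.41766, so δ = -24.687°.
cos H₀ = −tan φ · tan δ = −tan(-5.0°) × tan(-24.687°) = -0.0402, so H₀ = 1.6110 rad = 92.30°.
Daylight = 2H₀/(2π) × 24.66 h = (1.6110/π) × 24.66 = 12.65 h.

12.65 h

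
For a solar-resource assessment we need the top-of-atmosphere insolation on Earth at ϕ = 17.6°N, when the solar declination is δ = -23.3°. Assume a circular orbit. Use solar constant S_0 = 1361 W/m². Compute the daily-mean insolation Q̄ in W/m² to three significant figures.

cos h₀ = −tan(+17.6°) tan(-23.300°) = 0.1366, h₀ = 1.4338 rad.
Bracket: h₀ sin ϕ sin δ + cos ϕ cos δ sin h₀ = 1.4338×0.30237×-0.39555 + 0.95319×0.91845×0.99062 = -0.171486 + 0.867246 = 0.695760.
Q̄ = (S_0/π) × [bracket] = (1361/π) × 0.695760 = 301.4 W/m².

Q̄ ≈ 301 W/m²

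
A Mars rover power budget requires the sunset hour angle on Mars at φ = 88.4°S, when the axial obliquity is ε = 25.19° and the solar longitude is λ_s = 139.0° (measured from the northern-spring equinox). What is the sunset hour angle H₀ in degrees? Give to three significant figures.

H₀ = 0.00°

Solar declination: sin δ = sin ε · sin λ_s = sin 25.19° × sin 139.0° = 0.27923, so δ = +16.214°.
cos H₀ = −tan φ · tan δ = 10.4108 ≥ 1, so the Sun never rises (polar night) and H₀ = 0.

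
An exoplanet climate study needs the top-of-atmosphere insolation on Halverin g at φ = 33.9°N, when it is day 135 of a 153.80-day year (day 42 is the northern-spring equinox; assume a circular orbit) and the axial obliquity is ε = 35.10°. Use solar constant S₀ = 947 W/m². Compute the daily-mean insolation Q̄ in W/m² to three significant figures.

Q̄ ≈ 149 W/m²

Solar longitude: λ_s = 360° × (135 − 42)/153.80 = 217.685°.
sin δ = sin 35.10° × sin 217.685° = -0.35151, so δ = -20.580°.
cos H₀ = −tan(+33.9°) tan(-20.580°) = 0.2523, H₀ = 1.3157 rad.
Bracket: H₀ sin φ sin δ + cos φ cos δ sin H₀ = 1.3157×0.55775×-0.35151 + 0.83001×0.93618×0.96765 = -0.257949 + 0.751902 = 0.493953.
Q̄ = (S₀/π) × [bracket] = (947/π) × 0.493953 = 148.9 W/m².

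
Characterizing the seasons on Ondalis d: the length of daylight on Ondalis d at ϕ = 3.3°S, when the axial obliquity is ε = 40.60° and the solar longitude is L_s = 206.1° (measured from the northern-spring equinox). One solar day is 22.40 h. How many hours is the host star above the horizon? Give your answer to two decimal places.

11.32 h

Solar declination: sin δ = sin ε · sin L_s = sin 40.60° × sin 206.1° = -0.28630, so δ = -16.637°.
cos h₀ = −tan ϕ · tan δ = −tan(-3.3°) × tan(-16.637°) = -0.0172, so h₀ = 1.5880 rad = 90.99°.
Daylight = 2h₀/(2π) × 22.40 h = (1.5880/π) × 22.40 = 11.32 h.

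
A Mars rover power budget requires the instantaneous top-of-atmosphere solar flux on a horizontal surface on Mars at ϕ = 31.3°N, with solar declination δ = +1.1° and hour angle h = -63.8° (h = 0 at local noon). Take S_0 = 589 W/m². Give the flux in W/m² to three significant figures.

228 W/m²

cos θ_z = sin ϕ sin δ + cos ϕ cos δ cos h = 0.009973 + 0.377179 = 0.387152.
Flux = S_0 · cos θ_z = 589 × 0.387152 = 228.0 W/m².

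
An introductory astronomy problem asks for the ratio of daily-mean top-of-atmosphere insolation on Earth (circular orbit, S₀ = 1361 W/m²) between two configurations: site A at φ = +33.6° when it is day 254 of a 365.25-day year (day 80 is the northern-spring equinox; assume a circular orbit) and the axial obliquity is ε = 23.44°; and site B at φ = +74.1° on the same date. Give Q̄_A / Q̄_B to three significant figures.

Q̄_A / Q̄_B ≈ 2.40

— Configuration A (φ=+33.6°):
Solar longitude: λ_s = 360° × (254 − 80)/365.25 = 171.499°.
sin δ = sin 23.44° × sin 171.499° = 0.05880, so δ = +3.371°.
cos H₀ = −tan(+33.6°) tan(+3.371°) = -0.0391, H₀ = 1.6099 rad.
Bracket: H₀ sin φ sin δ + cos φ cos δ sin H₀ = 1.6099×0.55339×0.05880 + 0.83292×0.99827×0.99923 = 0.052385 + 0.830839 = 0.883224.
Q̄ = (S₀/π) × [bracket] = (1361/π) × 0.883224 = 382.63 W/m².
— Configuration B (φ=+74.1°):
cos H₀ = −tan(+74.1°) tan(+3.371°) = -0.2068, H₀ = 1.7791 rad.
Bracket: H₀ sin φ sin δ + cos φ cos δ sin H₀ = 1.7791×0.96174×0.05880 + 0.27396×0.99827×0.97839 = 0.100609 + 0.267576 = 0.368185.
Q̄ = (S₀/π) × [bracket] = (1361/π) × 0.368185 = 159.51 W/m².
Ratio Q̄_A / Q̄_B = 382.63 / 159.51 = 2.399.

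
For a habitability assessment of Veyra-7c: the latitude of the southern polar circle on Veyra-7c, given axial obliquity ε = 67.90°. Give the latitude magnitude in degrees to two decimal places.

22.10°

The polar circle is the lowest latitude that experiences at least one full rotation of continuous darkness at the northern-summer solstice; it lies at |ϕ| = 90° − ε = 90° − 67.90° = 22.10°.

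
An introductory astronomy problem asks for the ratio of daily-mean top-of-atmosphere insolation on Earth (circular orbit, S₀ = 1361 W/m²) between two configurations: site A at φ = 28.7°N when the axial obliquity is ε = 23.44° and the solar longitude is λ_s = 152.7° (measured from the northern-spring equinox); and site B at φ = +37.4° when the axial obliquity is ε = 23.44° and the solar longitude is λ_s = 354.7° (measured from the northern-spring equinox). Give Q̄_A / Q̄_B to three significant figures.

Q̄_A / Q̄_B ≈ 1.32

— Configuration A (φ=+28.7°):
Solar declination: sin δ = sin ε · sin λ_s = sin 23.44° × sin 152.7° = 0.18245, so δ = +10.512°.
cos H₀ = −tan(+28.7°) tan(+10.512°) = -0.1016, H₀ = 1.6726 rad.
Bracket: H₀ sin φ sin δ + cos φ cos δ sin H₀ = 1.6726×0.48022×0.18245 + 0.87715×0.98322×0.99483 = 0.146547 + 0.857973 = 1.004520.
Q̄ = (S₀/π) × [bracket] = (1361/π) × 1.004520 = 435.18 W/m².
— Configuration B (φ=+37.4°):
Solar declination: sin δ = sin ε · sin λ_s = sin 23.44° × sin 354.7° = -0.03674, so δ = -2.106°.
cos H₀ = −tan(+37.4°) tan(-2.106°) = 0.0281, H₀ = 1.5427 rad.
Bracket: H₀ sin φ sin δ + cos φ cos δ sin H₀ = 1.5427×0.60738×-0.03674 + 0.79441×0.99932×0.99960 = -0.034426 + 0.793552 = 0.759126.
Q̄ = (S₀/π) × [bracket] = (1361/π) × 0.759126 = 328.87 W/m².
Ratio Q̄_A / Q̄_B = 435.18 / 328.87 = 1.323.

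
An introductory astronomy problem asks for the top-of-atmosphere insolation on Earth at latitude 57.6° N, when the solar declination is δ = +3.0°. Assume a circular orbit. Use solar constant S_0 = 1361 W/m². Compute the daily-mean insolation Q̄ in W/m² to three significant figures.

cos h₀ = −tan(+57.6°) tan(+3.000°) = -0.0826, h₀ = 1.6535 rad.
Bracket: h₀ sin ϕ sin δ + cos ϕ cos δ sin h₀ = 1.6535×0.84433×0.05234 + 0.53583×0.99863×0.99658 = 0.073072 + 0.533266 = 0.606338.
Q̄ = (S_0/π) × [bracket] = (1361/π) × 0.606338 = 262.7 W/m².

Q̄ ≈ 263 W/m²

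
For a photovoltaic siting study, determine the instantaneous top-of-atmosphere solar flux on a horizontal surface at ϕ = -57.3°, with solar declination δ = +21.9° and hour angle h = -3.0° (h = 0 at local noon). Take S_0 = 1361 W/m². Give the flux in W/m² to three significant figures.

cos θ_z = sin ϕ sin δ + cos ϕ cos δ cos h = -0.313873 + 0.500568 = 0.186695.
Flux = S_0 · cos θ_z = 1361 × 0.186695 = 254.1 W/m².

254 W/m²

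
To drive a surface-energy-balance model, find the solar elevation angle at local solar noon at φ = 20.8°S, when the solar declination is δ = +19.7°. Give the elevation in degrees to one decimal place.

49.5°

At local noon the hour angle is zero, so the zenith angle equals |φ − δ| = |-20.8° − (+19.700°)| = 40.500°.
Elevation = 90° − 40.500° = 49.5°.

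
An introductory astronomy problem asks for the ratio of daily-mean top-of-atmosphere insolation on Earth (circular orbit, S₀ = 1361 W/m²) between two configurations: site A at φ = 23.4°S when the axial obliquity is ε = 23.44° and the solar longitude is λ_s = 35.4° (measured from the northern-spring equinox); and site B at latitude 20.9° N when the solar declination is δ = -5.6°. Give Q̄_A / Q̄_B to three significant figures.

— Configuration A (φ=-23.4°):
Solar declination: sin δ = sin ε · sin λ_s = sin 23.44° × sin 35.4° = 0.23043, so δ = +13.322°.
cos H₀ = −tan(-23.4°) tan(+13.322°) = 0.1025, H₀ = 1.4681 rad.
Bracket: H₀ sin φ sin δ + cos φ cos δ sin H₀ = 1.4681×-0.39715×0.23043 + 0.91775×0.97309×0.99474 = -0.134354 + 0.888356 = 0.754002.
Q̄ = (S₀/π) × [bracket] = (1361/π) × 0.754002 = 326.65 W/m².
— Configuration B (φ=+20.9°):
cos H₀ = −tan(+20.9°) tan(-5.600°) = 0.0374, H₀ = 1.5333 rad.
Bracket: H₀ sin φ sin δ + cos φ cos δ sin H₀ = 1.5333×0.35674×-0.09758 + 0.93420×0.99523×0.99930 = -0.053375 + 0.929093 = 0.875718.
Q̄ = (S₀/π) × [bracket] = (1361/π) × 0.875718 = 379.38 W/m².
Ratio Q̄_A / Q̄_B = 326.65 / 379.38 = 0.8610.

Q̄_A / Q̄_B ≈ 0.861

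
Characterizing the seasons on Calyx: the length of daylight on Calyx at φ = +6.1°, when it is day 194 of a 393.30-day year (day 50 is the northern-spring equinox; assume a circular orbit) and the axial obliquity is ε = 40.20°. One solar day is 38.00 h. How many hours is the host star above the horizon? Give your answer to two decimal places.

19.71 h

Solar longitude: λ_s = 360° × (194 − 50)/393.30 = 131.808°.
sin δ = sin 40.20° × sin 131.808° = 0.48111, so δ = +28.758°.
cos H₀ = −tan φ · tan δ = −tan(+6.1°) × tan(+28.758°) = -0.0587, so H₀ = 1.6295 rad = 93.36°.
Daylight = 2H₀/(2π) × 38.00 h = (1.6295/π) × 38.00 = 19.71 h.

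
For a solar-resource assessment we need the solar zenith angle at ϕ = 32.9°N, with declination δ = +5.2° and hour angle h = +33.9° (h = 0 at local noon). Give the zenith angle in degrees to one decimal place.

cos θ_z = sin ϕ sin δ + cos ϕ cos δ cos h = 0.049229 + 0.694027 = 0.743256.
θ_z = arccos(0.743256) = 42.0°.

θ_z = 42.0°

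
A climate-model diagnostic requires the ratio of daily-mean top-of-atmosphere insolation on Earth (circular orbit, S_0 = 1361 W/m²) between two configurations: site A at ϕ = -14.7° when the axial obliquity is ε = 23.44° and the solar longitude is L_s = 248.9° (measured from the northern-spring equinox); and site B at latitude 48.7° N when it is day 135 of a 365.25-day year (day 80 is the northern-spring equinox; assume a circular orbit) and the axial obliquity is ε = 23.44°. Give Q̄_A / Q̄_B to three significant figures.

Q̄_A / Q̄_B ≈ 0.998

— Configuration A (ϕ=-14.7°):
Solar declination: sin δ = sin ε · sin L_s = sin 23.44° × sin 248.9° = -0.37112, so δ = -21.785°.
cos h₀ = −tan(-14.7°) tan(-21.785°) = -0.1048, h₀ = 1.6758 rad.
Bracket: h₀ sin ϕ sin δ + cos ϕ cos δ sin h₀ = 1.6758×-0.25376×-0.37112 + 0.96727×0.92859×0.99449 = 0.157819 + 0.893248 = 1.051067.
Q̄ = (S_0/π) × [bracket] = (1361/π) × 1.051067 = 455.34 W/m².
— Configuration B (ϕ=+48.7°):
Solar longitude: L_s = 360° × (135 − 80)/365.25 = 54.209°.
sin δ = sin 23.44° × sin 54.209° = 0.32267, so δ = +18.824°.
cos h₀ = −tan(+48.7°) tan(+18.824°) = -0.3880, h₀ = 1.9693 rad.
Bracket: h₀ sin ϕ sin δ + cos ϕ cos δ sin h₀ = 1.9693×0.75126×0.32267 + 0.66000×0.94651×0.92164 = 0.477376 + 0.575745 = 1.053121.
Q̄ = (S_0/π) × [bracket] = (1361/π) × 1.053121 = 456.23 W/m².
Ratio Q̄_A / Q̄_B = 455.34 / 456.23 = 0.9980.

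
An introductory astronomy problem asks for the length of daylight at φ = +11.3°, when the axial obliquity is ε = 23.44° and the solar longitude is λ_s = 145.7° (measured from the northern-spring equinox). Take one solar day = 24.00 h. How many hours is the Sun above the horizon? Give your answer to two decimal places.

Solar declination: sin δ = sin ε · sin λ_s = sin 23.44° × sin 145.7° = 0.22416, so δ = +12.954°.
cos H₀ = −tan φ · tan δ = −tan(+11.3°) × tan(+12.954°) = -0.0460, so H₀ = 1.6168 rad = 92.63°.
Daylight = 2H₀/(2π) × 24.00 h = (1.6168/π) × 24.00 = 12.35 h.

12.35 h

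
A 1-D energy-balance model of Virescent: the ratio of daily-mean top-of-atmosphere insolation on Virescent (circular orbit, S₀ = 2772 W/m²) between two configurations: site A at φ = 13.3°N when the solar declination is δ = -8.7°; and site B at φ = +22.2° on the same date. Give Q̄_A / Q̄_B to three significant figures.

— Configuration A (φ=+13.3°):
cos H₀ = −tan(+13.3°) tan(-8.700°) = 0.0362, H₀ = 1.5346 rad.
Bracket: H₀ sin φ sin δ + cos φ cos δ sin H₀ = 1.5346×0.23005×-0.15126 + 0.97318×0.98849×0.99935 = -0.053400 + 0.961353 = 0.907953.
Q̄ = (S₀/π) × [bracket] = (2772/π) × 0.907953 = 801.14 W/m².
— Configuration B (φ=+22.2°):
cos H₀ = −tan(+22.2°) tan(-8.700°) = 0.0624, H₀ = 1.5083 rad.
Bracket: H₀ sin φ sin δ + cos φ cos δ sin H₀ = 1.5083×0.37784×-0.15126 + 0.92587×0.98849×0.99805 = -0.086202 + 0.913429 = 0.827227.
Q̄ = (S₀/π) × [bracket] = (2772/π) × 0.827227 = 729.91 W/m².
Ratio Q̄_A / Q̄_B = 801.14 / 729.91 = 1.098.

Q̄_A / Q̄_B ≈ 1.10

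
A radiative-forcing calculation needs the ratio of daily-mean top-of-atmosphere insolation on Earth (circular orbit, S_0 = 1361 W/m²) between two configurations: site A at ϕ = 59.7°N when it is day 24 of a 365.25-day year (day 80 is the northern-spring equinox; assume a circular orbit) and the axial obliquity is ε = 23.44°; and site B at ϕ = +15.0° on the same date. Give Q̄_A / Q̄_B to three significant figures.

— Configuration A (ϕ=+59.7°):
Solar longitude: L_s = 360° × (24 − 80)/365.25 = -55.195°, i.e. -55.195° + 360° = 304.805°.
sin δ = sin 23.44° × sin 304.805° = -0.32662, so δ = -19.064°.
cos h₀ = −tan(+59.7°) tan(-19.064°) = 0.5914, h₀ = 0.9380 rad.
Bracket: h₀ sin ϕ sin δ + cos ϕ cos δ sin h₀ = 0.9380×0.86340×-0.32662 + 0.50453×0.94515×0.80639 = -0.264519 + 0.384532 = 0.120013.
Q̄ = (S_0/π) × [bracket] = (1361/π) × 0.120013 = 51.992 W/m².
— Configuration B (ϕ=+15.0°):
cos h₀ = −tan(+15.0°) tan(-19.064°) = 0.0926, h₀ = 1.4781 rad.
Bracket: h₀ sin ϕ sin δ + cos ϕ cos δ sin h₀ = 1.4781×0.25882×-0.32662 + 0.96593×0.94515×0.99570 = -0.124952 + 0.909023 = 0.784071.
Q̄ = (S_0/π) × [bracket] = (1361/π) × 0.784071 = 339.68 W/m².
Ratio Q̄_A / Q̄_B = 51.992 / 339.68 = 0.1531.

Q̄_A / Q̄_B ≈ 0.153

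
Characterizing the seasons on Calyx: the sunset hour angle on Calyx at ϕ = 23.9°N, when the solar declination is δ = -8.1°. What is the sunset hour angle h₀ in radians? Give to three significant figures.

cos h₀ = −tan ϕ · tan δ = −tan(+23.9°) × tan(-8.100°) = 0.0631, so h₀ = 1.5077 rad = 86.38°.

h₀ = 1.51 rad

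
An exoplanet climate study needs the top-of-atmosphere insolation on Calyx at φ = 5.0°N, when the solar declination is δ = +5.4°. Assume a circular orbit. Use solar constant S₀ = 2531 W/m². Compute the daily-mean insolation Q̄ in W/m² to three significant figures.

cos H₀ = −tan(+5.0°) tan(+5.400°) = -0.0083, H₀ = 1.5791 rad.
Bracket: H₀ sin φ sin δ + cos φ cos δ sin H₀ = 1.5791×0.08716×0.09411 + 0.99619×0.99556×0.99997 = 0.012953 + 0.991737 = 1.004690.
Q̄ = (S₀/π) × [bracket] = (2531/π) × 1.004690 = 809.4 W/m².

Q̄ ≈ 809 W/m²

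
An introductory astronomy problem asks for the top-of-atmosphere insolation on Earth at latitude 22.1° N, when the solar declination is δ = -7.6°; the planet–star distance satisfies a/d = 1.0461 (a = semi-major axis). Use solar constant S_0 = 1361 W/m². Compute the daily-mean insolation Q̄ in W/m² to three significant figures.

Q̄ ≈ 399 W/m²

cos h₀ = −tan(+22.1°) tan(-7.600°) = 0.0542, h₀ = 1.5166 rad.
Bracket: h₀ sin ϕ sin δ + cos ϕ cos δ sin h₀ = 1.5166×0.37622×-0.13226 + 0.92653×0.99122×0.99853 = -0.075464 + 0.917045 = 0.841581.
Inverse-square distance factor (a/d)² = 1.0461² = 1.094325.
Q̄ = (S_0/π) × 1.094325 × [bracket] = (1361/π) × 1.094325 × 0.841581 = 399.0 W/m².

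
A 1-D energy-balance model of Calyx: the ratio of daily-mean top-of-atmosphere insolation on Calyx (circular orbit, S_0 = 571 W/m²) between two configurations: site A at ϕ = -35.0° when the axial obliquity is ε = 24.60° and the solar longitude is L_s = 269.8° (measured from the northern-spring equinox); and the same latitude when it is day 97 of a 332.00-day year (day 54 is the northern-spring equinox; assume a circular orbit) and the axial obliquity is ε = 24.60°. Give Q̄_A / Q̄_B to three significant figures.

— Configuration A (ϕ=-35.0°):
Solar declination: sin δ = sin ε · sin L_s = sin 24.60° × sin 269.8° = -0.41628, so δ = -24.600°.
cos h₀ = −tan(-35.0°) tan(-24.600°) = -0.3206, h₀ = 1.8971 rad.
Bracket: h₀ sin ϕ sin δ + cos ϕ cos δ sin h₀ = 1.8971×-0.57358×-0.41628 + 0.81915×0.90924×0.94722 = 0.452970 + 0.705493 = 1.158463.
Q̄ = (S_0/π) × [bracket] = (571/π) × 1.158463 = 210.56 W/m².
— Configuration B (ϕ=-35.0°):
Solar longitude: L_s = 360° × (97 − 54)/332.00 = 46.627°.
sin δ = sin 24.60° × sin 46.627° = 0.30259, so δ = +17.613°.
cos h₀ = −tan(-35.0°) tan(+17.613°) = 0.2223, h₀ = 1.3466 rad.
Bracket: h₀ sin ϕ sin δ + cos ϕ cos δ sin h₀ = 1.3466×-0.57358×0.30259 + 0.81915×0.95312×0.97498 = -0.233715 + 0.761214 = 0.527499.
Q̄ = (S_0/π) × [bracket] = (571/π) × 0.527499 = 95.876 W/m².
Ratio Q̄_A / Q̄_B = 210.56 / 95.876 = 2.196.

Q̄_A / Q̄_B ≈ 2.20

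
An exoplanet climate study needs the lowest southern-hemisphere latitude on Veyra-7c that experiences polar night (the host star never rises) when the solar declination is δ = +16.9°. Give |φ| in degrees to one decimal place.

|φ| = 73.1°

Polar night requires cos H₀ = −tan φ tan δ ≥ 1, i.e. tan φ tan δ ≤ −1.
The boundary is |tan φ| · |tan δ| = 1, so |φ| = 90° − |δ| = 90° − 16.9° = 73.1° in the southern hemisphere.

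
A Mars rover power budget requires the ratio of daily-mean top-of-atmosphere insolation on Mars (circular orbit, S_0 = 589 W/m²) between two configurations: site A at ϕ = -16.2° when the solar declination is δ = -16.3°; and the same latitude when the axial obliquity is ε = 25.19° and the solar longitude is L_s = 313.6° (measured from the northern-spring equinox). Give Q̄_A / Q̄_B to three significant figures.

Q̄_A / Q̄_B ≈ 0.996

— Configuration A (ϕ=-16.2°):
cos h₀ = −tan(-16.2°) tan(-16.300°) = -0.0850, h₀ = 1.6559 rad.
Bracket: h₀ sin ϕ sin δ + cos ϕ cos δ sin h₀ = 1.6559×-0.27899×-0.28067 + 0.96029×0.95981×0.99638 = 0.129664 + 0.918359 = 1.048023.
Q̄ = (S_0/π) × [bracket] = (589/π) × 1.048023 = 196.49 W/m².
— Configuration B (ϕ=-16.2°):
Solar declination: sin δ = sin ε · sin L_s = sin 25.19° × sin 313.6° = -0.30822, so δ = -17.952°.
cos h₀ = −tan(-16.2°) tan(-17.952°) = -0.0941, h₀ = 1.6651 rad.
Bracket: h₀ sin ϕ sin δ + cos ϕ cos δ sin h₀ = 1.6651×-0.27899×-0.30822 + 0.96029×0.95131×0.99556 = 0.143182 + 0.909477 = 1.052659.
Q̄ = (S_0/π) × [bracket] = (589/π) × 1.052659 = 197.36 W/m².
Ratio Q̄_A / Q̄_B = 196.49 / 197.36 = 0.9956.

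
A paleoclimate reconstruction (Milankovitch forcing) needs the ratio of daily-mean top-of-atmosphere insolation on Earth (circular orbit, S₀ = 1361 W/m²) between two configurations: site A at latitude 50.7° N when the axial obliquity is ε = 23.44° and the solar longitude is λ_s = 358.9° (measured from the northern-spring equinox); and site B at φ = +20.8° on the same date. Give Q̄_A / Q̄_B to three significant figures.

Q̄_A / Q̄_B ≈ 0.671

— Configuration A (φ=+50.7°):
Solar declination: sin δ = sin ε · sin λ_s = sin 23.44° × sin 358.9° = -0.00764, so δ = -0.438°.
cos H₀ = −tan(+50.7°) tan(-0.438°) = 0.0093, H₀ = 1.5615 rad.
Bracket: H₀ sin φ sin δ + cos φ cos δ sin H₀ = 1.5615×0.77384×-0.00764 + 0.63338×0.99997×0.99996 = -0.009232 + 0.633336 = 0.624104.
Q̄ = (S₀/π) × [bracket] = (1361/π) × 0.624104 = 270.37 W/m².
— Configuration B (φ=+20.8°):
cos H₀ = −tan(+20.8°) tan(-0.438°) = 0.0029, H₀ = 1.5679 rad.
Bracket: H₀ sin φ sin δ + cos φ cos δ sin H₀ = 1.5679×0.35511×-0.00764 + 0.93483×0.99997×1.00000 = -0.004254 + 0.934802 = 0.930548.
Q̄ = (S₀/π) × [bracket] = (1361/π) × 0.930548 = 403.13 W/m².
Ratio Q̄_A / Q̄_B = 270.37 / 403.13 = 0.6707.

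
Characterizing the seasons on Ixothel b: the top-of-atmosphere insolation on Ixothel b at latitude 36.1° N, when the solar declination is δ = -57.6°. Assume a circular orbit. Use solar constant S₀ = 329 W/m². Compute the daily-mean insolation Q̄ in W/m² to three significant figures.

Q̄ ≈ 0.00 W/m²

cos H₀ = −tan(+36.1°) tan(-57.600°) = 1.1491 ≥ 1 ⇒ polar night, H₀ = 0 and Q̄ = 0.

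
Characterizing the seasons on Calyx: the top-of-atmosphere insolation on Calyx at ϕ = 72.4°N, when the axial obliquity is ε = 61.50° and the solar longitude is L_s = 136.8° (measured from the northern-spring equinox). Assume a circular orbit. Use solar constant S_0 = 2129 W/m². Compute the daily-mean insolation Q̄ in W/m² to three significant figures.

Solar declination: sin δ = sin ε · sin L_s = sin 61.50° × sin 136.8° = 0.60159, so δ = +36.984°.
cos h₀ = −tan(+72.4°) tan(+36.984°) = -2.3741 ≤ −1 ⇒ polar day, h₀ = π.
Bracket: h₀ sin ϕ sin δ + cos ϕ cos δ sin h₀ = 3.1416×0.95319×0.60159 + 0.30237×0.79880×0.00000 = 1.801486 + 0.000000 = 1.801486.
Q̄ = (S_0/π) × [bracket] = (2129/π) × 1.801486 = 1221 W/m².

Q̄ ≈ 1.22e+03 W/m²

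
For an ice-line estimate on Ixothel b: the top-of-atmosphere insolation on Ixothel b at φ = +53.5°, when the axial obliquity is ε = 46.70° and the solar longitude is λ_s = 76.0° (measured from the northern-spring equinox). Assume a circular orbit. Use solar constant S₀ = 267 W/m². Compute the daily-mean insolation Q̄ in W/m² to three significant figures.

Q̄ ≈ 152 W/m²

Solar declination: sin δ = sin ε · sin λ_s = sin 46.70° × sin 76.0° = 0.70615, so δ = +44.923°.
cos H₀ = −tan(+53.5°) tan(+44.923°) = -1.3478 ≤ −1 ⇒ polar day, H₀ = π.
Bracket: H₀ sin φ sin δ + cos φ cos δ sin H₀ = 3.1416×0.80386×0.70615 + 0.59482×0.70806×0.00000 = 1.783316 + 0.000000 = 1.783316.
Q̄ = (S₀/π) × [bracket] = (267/π) × 1.783316 = 151.6 W/m².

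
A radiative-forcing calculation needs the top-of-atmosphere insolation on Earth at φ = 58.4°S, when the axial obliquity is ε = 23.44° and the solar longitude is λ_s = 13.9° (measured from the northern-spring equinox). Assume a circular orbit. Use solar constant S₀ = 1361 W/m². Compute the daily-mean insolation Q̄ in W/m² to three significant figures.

Solar declination: sin δ = sin ε · sin λ_s = sin 23.44° × sin 13.9° = 0.09556, so δ = +5.484°.
cos H₀ = −tan(-58.4°) tan(+5.484°) = 0.1560, H₀ = 1.4141 rad.
Bracket: H₀ sin φ sin δ + cos φ cos δ sin H₀ = 1.4141×-0.85173×0.09556 + 0.52399×0.99542×0.98775 = -0.115095 + 0.515201 = 0.400106.
Q̄ = (S₀/π) × [bracket] = (1361/π) × 0.400106 = 173.3 W/m².

Q̄ ≈ 173 W/m²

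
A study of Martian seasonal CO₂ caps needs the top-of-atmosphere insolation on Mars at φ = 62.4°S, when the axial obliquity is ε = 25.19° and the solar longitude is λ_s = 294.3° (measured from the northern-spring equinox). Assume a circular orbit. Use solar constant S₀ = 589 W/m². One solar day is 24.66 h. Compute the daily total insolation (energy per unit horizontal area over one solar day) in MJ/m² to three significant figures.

Solar declination: sin δ = sin ε · sin λ_s = sin 25.19° × sin 294.3° = -0.38791, so δ = -22.825°.
cos H₀ = −tan(-62.4°) tan(-22.825°) = -0.8050, H₀ = 2.5066 rad.
Bracket: H₀ sin φ sin δ + cos φ cos δ sin H₀ = 2.5066×-0.88620×-0.38791 + 0.46330×0.92170×0.59321 = 0.861683 + 0.253315 = 1.114998.
Q̄ = (S₀/π) × [bracket] = (589/π) × 1.114998 = 209.04 W/m².
Daily total = Q̄ × 24.66 h × 3600 s/h = 209.04 × 24.66 × 3600 / 10⁶ = 18.56 MJ/m².

18.6 MJ/m²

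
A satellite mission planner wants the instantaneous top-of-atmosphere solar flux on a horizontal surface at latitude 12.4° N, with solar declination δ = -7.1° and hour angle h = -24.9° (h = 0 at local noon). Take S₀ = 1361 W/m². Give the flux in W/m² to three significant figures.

cos θ_z = sin φ sin δ + cos φ cos δ cos h = -0.026542 + 0.879092 = 0.852550.
Flux = S₀ · cos θ_z = 1361 × 0.852550 = 1160 W/m².

1.16e+03 W/m²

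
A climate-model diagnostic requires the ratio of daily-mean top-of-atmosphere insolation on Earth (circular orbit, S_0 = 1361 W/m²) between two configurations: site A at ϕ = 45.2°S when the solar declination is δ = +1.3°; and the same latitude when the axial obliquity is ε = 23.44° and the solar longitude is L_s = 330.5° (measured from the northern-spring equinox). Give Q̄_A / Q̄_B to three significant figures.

Q̄_A / Q̄_B ≈ 0.736

— Configuration A (ϕ=-45.2°):
cos h₀ = −tan(-45.2°) tan(+1.300°) = 0.0229, h₀ = 1.5479 rad.
Bracket: h₀ sin ϕ sin δ + cos ϕ cos δ sin h₀ = 1.5479×-0.70957×0.02269 + 0.70463×0.99974×0.99974 = -0.024921 + 0.704264 = 0.679343.
Q̄ = (S_0/π) × [bracket] = (1361/π) × 0.679343 = 294.30 W/m².
— Configuration B (ϕ=-45.2°):
Solar declination: sin δ = sin ε · sin L_s = sin 23.44° × sin 330.5° = -0.19588, so δ = -11.296°.
cos h₀ = −tan(-45.2°) tan(-11.296°) = -0.2011, h₀ = 1.7733 rad.
Bracket: h₀ sin ϕ sin δ + cos ϕ cos δ sin h₀ = 1.7733×-0.70957×-0.19588 + 0.70463×0.98063×0.97956 = 0.246472 + 0.676858 = 0.923330.
Q̄ = (S_0/π) × [bracket] = (1361/π) × 0.923330 = 400.00 W/m².
Ratio Q̄_A / Q̄_B = 294.30 / 400.00 = 0.7358.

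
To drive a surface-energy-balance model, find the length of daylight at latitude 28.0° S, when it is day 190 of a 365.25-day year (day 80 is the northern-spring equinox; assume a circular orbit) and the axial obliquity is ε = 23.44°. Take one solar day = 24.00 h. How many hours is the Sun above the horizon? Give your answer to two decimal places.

Solar longitude: λ_s = 360° × (190 − 80)/365.25 = 108.419°.
sin δ = sin 23.44° × sin 108.419° = 0.37741, so δ = +22.173°.
cos H₀ = −tan φ · tan δ = −tan(-28.0°) × tan(+22.173°) = 0.2167, so H₀ = 1.3524 rad = 77.48°.
Daylight = 2H₀/(2π) × 24.00 h = (1.3524/π) × 24.00 = 10.33 h.

10.33 h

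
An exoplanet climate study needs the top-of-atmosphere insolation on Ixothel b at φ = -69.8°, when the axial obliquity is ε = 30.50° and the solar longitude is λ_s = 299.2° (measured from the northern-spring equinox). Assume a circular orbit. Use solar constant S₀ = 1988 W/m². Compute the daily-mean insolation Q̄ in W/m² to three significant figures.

Q̄ ≈ 827 W/m²

Solar declination: sin δ = sin ε · sin λ_s = sin 30.50° × sin 299.2° = -0.44304, so δ = -26.298°.
cos H₀ = −tan(-69.8°) tan(-26.298°) = -1.3432 ≤ −1 ⇒ polar day, H₀ = π.
Bracket: H₀ sin φ sin δ + cos φ cos δ sin H₀ = 3.1416×-0.93849×-0.44304 + 0.34530×0.89650×0.00000 = 1.306241 + 0.000000 = 1.306241.
Q̄ = (S₀/π) × [bracket] = (1988/π) × 1.306241 = 826.6 W/m².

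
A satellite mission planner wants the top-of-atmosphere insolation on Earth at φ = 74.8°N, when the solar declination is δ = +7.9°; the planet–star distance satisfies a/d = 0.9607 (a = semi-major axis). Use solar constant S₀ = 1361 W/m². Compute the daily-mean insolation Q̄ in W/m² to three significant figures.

cos H₀ = −tan(+74.8°) tan(+7.900°) = -0.5107, H₀ = 2.1068 rad.
Bracket: H₀ sin φ sin δ + cos φ cos δ sin H₀ = 2.1068×0.96502×0.13744 + 0.26219×0.99051×0.85974 = 0.279430 + 0.223276 = 0.502706.
Inverse-square distance factor (a/d)² = 0.9607² = 0.922944.
Q̄ = (S₀/π) × 0.922944 × [bracket] = (1361/π) × 0.922944 × 0.502706 = 201.0 W/m².

Q̄ ≈ 201 W/m²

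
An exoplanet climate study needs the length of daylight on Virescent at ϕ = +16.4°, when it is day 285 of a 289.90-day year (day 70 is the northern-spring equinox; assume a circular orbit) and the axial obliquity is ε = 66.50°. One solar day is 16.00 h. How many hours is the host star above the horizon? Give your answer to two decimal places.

4.25 h

Solar longitude: L_s = 360° × (285 − 70)/289.90 = 266.989°.
sin δ = sin 66.50° × sin 266.989° = -0.91579, so δ = -66.319°.
cos h₀ = −tan ϕ · tan δ = −tan(+16.4°) × tan(-66.319°) = 0.6711, so h₀ = 0.8352 rad = 47.85°.
Daylight = 2h₀/(2π) × 16.00 h = (0.8352/π) × 16.00 = 4.25 h.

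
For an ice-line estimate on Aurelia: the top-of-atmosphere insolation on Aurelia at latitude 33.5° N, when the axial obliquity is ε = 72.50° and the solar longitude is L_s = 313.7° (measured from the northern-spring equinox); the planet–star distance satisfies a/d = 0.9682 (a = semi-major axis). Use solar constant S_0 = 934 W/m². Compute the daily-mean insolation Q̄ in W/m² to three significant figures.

Q̄ ≈ 36.4 W/m²

Solar declination: sin δ = sin ε · sin L_s = sin 72.50° × sin 313.7° = -0.68951, so δ = -43.591°.
cos h₀ = −tan(+33.5°) tan(-43.591°) = 0.6301, h₀ = 0.8891 rad.
Bracket: h₀ sin ϕ sin δ + cos ϕ cos δ sin h₀ = 0.8891×0.55194×-0.68951 + 0.83389×0.72428×0.77651 = -0.338363 + 0.468989 = 0.130626.
Inverse-square distance factor (a/d)² = 0.9682² = 0.937411.
Q̄ = (S_0/π) × 0.937411 × [bracket] = (934/π) × 0.937411 × 0.130626 = 36.40 W/m².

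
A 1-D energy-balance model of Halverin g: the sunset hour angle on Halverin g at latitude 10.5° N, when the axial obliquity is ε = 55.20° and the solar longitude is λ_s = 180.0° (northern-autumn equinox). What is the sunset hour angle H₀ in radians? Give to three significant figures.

Solar declination: sin δ = sin ε · sin λ_s = sin 55.20° × sin 180.0° = 0.00000, so δ = +0.000°.
cos H₀ = −tan φ · tan δ = −tan(+10.5°) × tan(+0.000°) = -0.0000, so H₀ = 1.5708 rad = 90.00°.

H₀ = 1.57 rad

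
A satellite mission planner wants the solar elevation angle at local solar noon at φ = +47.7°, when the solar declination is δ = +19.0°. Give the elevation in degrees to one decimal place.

At local noon the hour angle is zero, so the zenith angle equals |φ − δ| = |+47.7° − (+19.000°)| = 28.700°.
Elevation = 90° − 28.700° = 61.3°.

61.3°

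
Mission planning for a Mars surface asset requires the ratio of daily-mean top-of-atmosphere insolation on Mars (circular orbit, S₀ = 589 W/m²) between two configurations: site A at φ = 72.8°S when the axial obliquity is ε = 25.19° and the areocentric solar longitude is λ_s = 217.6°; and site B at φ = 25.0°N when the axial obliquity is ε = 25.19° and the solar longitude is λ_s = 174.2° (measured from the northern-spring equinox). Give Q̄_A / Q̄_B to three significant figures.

Q̄_A / Q̄_B ≈ 0.848

— Configuration A (φ=-72.8°):
sin δ = sin 25.19° × sin 217.6° = -0.25969, so δ = -15.052°.
cos H₀ = −tan(-72.8°) tan(-15.052°) = -0.8687, H₀ = 2.6234 rad.
Bracket: H₀ sin φ sin δ + cos φ cos δ sin H₀ = 2.6234×-0.95528×-0.25969 + 0.29571×0.96569×0.49529 = 0.650804 + 0.141437 = 0.792241.
Q̄ = (S₀/π) × [bracket] = (589/π) × 0.792241 = 148.53 W/m².
— Configuration B (φ=+25.0°):
Solar declination: sin δ = sin ε · sin λ_s = sin 25.19° × sin 174.2° = 0.04301, so δ = +2.465°.
cos H₀ = −tan(+25.0°) tan(+2.465°) = -0.0201, H₀ = 1.5909 rad.
Bracket: H₀ sin φ sin δ + cos φ cos δ sin H₀ = 1.5909×0.42262×0.04301 + 0.90631×0.99907×0.99980 = 0.028918 + 0.905286 = 0.934204.
Q̄ = (S₀/π) × [bracket] = (589/π) × 0.934204 = 175.15 W/m².
Ratio Q̄_A / Q̄_B = 148.53 / 175.15 = 0.8480.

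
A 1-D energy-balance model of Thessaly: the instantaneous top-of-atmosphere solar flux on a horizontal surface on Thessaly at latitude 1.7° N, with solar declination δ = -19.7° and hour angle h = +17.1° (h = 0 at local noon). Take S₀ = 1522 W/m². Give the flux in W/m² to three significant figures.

cos θ_z = sin φ sin δ + cos φ cos δ cos h = -0.010000 + 0.899455 = 0.889455.
Flux = S₀ · cos θ_z = 1522 × 0.889455 = 1354 W/m².

1.35e+03 W/m²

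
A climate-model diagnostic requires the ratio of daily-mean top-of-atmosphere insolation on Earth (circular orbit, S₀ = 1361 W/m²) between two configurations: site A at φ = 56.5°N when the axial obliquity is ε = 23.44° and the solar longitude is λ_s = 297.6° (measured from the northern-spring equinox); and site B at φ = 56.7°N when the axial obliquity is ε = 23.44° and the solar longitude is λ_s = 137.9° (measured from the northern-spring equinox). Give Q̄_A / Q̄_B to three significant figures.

— Configuration A (φ=+56.5°):
Solar declination: sin δ = sin ε · sin λ_s = sin 23.44° × sin 297.6° = -0.35252, so δ = -20.642°.
cos H₀ = −tan(+56.5°) tan(-20.642°) = 0.5691, H₀ = 0.9653 rad.
Bracket: H₀ sin φ sin δ + cos φ cos δ sin H₀ = 0.9653×0.83389×-0.35252 + 0.55194×0.93580×0.82224 = -0.283762 + 0.424691 = 0.140929.
Q̄ = (S₀/π) × [bracket] = (1361/π) × 0.140929 = 61.053 W/m².
— Configuration B (φ=+56.7°):
Solar declination: sin δ = sin ε · sin λ_s = sin 23.44° × sin 137.9° = 0.26669, so δ = +15.467°.
cos H₀ = −tan(+56.7°) tan(+15.467°) = -0.4213, H₀ = 2.0056 rad.
Bracket: H₀ sin φ sin δ + cos φ cos δ sin H₀ = 2.0056×0.83581×0.26669 + 0.54902×0.96378×0.90694 = 0.447053 + 0.479893 = 0.926946.
Q̄ = (S₀/π) × [bracket] = (1361/π) × 0.926946 = 401.57 W/m².
Ratio Q̄_A / Q̄_B = 61.053 / 401.57 = 0.1520.

Q̄_A / Q̄_B ≈ 0.152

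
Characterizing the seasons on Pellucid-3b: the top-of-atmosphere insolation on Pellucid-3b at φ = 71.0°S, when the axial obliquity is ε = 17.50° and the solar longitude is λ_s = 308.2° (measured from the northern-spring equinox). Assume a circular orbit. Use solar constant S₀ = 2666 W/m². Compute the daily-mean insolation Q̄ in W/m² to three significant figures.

Solar declination: sin δ = sin ε · sin λ_s = sin 17.50° × sin 308.2° = -0.23631, so δ = -13.669°.
cos H₀ = −tan(-71.0°) tan(-13.669°) = -0.7063, H₀ = 2.3551 rad.
Bracket: H₀ sin φ sin δ + cos φ cos δ sin H₀ = 2.3551×-0.94552×-0.23631 + 0.32557×0.97168×0.70791 = 0.526214 + 0.223947 = 0.750161.
Q̄ = (S₀/π) × [bracket] = (2666/π) × 0.750161 = 636.6 W/m².

Q̄ ≈ 637 W/m²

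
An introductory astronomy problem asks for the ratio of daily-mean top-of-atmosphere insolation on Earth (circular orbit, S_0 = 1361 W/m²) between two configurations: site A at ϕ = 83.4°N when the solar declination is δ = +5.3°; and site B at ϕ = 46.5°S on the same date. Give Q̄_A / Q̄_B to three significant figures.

Q̄_A / Q̄_B ≈ 0.511

— Configuration A (ϕ=+83.4°):
cos h₀ = −tan(+83.4°) tan(+5.300°) = -0.8018, h₀ = 2.5010 rad.
Bracket: h₀ sin ϕ sin δ + cos ϕ cos δ sin h₀ = 2.5010×0.99337×0.09237 + 0.11494×0.99572×0.59764 = 0.229486 + 0.068399 = 0.297885.
Q̄ = (S_0/π) × [bracket] = (1361/π) × 0.297885 = 129.05 W/m².
— Configuration B (ϕ=-46.5°):
cos h₀ = −tan(-46.5°) tan(+5.300°) = 0.0978, h₀ = 1.4729 rad.
Bracket: h₀ sin ϕ sin δ + cos ϕ cos δ sin h₀ = 1.4729×-0.72537×0.09237 + 0.68835×0.99572×0.99521 = -0.098688 + 0.682121 = 0.583433.
Q̄ = (S_0/π) × [bracket] = (1361/π) × 0.583433 = 252.75 W/m².
Ratio Q̄_A / Q̄_B = 129.05 / 252.75 = 0.5106.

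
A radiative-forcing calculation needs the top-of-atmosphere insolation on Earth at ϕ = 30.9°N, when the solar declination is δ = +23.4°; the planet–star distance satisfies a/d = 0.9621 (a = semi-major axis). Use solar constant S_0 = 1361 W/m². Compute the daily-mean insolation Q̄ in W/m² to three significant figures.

cos h₀ = −tan(+30.9°) tan(+23.400°) = -0.2590, h₀ = 1.8328 rad.
Bracket: h₀ sin ϕ sin δ + cos ϕ cos δ sin h₀ = 1.8328×0.51354×0.39715 + 0.85806×0.91775×0.96588 = 0.373804 + 0.760616 = 1.134420.
Inverse-square distance factor (a/d)² = 0.9621² = 0.925636.
Q̄ = (S_0/π) × 0.925636 × [bracket] = (1361/π) × 0.925636 × 1.134420 = 454.9 W/m².

Q̄ ≈ 455 W/m²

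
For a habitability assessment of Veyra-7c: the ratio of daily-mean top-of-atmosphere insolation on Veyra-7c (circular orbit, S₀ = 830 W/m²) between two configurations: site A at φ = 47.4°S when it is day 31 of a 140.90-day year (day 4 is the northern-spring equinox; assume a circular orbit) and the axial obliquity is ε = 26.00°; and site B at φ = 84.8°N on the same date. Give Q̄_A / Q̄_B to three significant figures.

— Configuration A (φ=-47.4°):
Solar longitude: λ_s = 360° × (31 − 4)/140.90 = 68.985°.
sin δ = sin 26.00° × sin 68.985° = 0.40921, so δ = +24.155°.
cos H₀ = −tan(-47.4°) tan(+24.155°) = 0.4877, H₀ = 1.0613 rad.
Bracket: H₀ sin φ sin δ + cos φ cos δ sin H₀ = 1.0613×-0.73610×0.40921 + 0.67688×0.91244×0.87300 = -0.319684 + 0.539176 = 0.219492.
Q̄ = (S₀/π) × [bracket] = (830/π) × 0.219492 = 57.989 W/m².
— Configuration B (φ=+84.8°):
cos H₀ = −tan(+84.8°) tan(+24.155°) = -4.9280 ≤ −1 ⇒ polar day, H₀ = π.
Bracket: H₀ sin φ sin δ + cos φ cos δ sin H₀ = 3.1416×0.99588×0.40921 + 0.09063×0.91244×0.00000 = 1.280278 + 0.000000 = 1.280278.
Q̄ = (S₀/π) × [bracket] = (830/π) × 1.280278 = 338.25 W/m².
Ratio Q̄_A / Q̄_B = 57.989 / 338.25 = 0.1714.

Q̄_A / Q̄_B ≈ 0.171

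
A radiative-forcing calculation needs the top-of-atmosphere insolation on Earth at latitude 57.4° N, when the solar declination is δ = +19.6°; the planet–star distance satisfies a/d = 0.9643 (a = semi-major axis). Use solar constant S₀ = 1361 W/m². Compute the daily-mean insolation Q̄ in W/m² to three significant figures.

Q̄ ≈ 416 W/m²

cos H₀ = −tan(+57.4°) tan(+19.600°) = -0.5568, H₀ = 2.1613 rad.
Bracket: H₀ sin φ sin δ + cos φ cos δ sin H₀ = 2.1613×0.84245×0.33545 + 0.53877×0.94206×0.83065 = 0.610783 + 0.421599 = 1.032382.
Inverse-square distance factor (a/d)² = 0.9643² = 0.929874.
Q̄ = (S₀/π) × 0.929874 × [bracket] = (1361/π) × 0.929874 × 1.032382 = 415.9 W/m².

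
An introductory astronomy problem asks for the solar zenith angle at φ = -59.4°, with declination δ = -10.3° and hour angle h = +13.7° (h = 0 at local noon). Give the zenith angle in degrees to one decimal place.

θ_z = 50.2°

cos θ_z = sin φ sin δ + cos φ cos δ cos h = 0.153903 + 0.486589 = 0.640492.
θ_z = arccos(0.640492) = 50.2°.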